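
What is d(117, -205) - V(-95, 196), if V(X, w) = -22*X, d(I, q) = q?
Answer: -2295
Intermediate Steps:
d(117, -205) - V(-95, 196) = -205 - (-22)*(-95) = -205 - 1*2090 = -205 - 2090 = -2295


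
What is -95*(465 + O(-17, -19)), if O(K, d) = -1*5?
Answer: -43700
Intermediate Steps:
O(K, d) = -5
-95*(465 + O(-17, -19)) = -95*(465 - 5) = -95*460 = -43700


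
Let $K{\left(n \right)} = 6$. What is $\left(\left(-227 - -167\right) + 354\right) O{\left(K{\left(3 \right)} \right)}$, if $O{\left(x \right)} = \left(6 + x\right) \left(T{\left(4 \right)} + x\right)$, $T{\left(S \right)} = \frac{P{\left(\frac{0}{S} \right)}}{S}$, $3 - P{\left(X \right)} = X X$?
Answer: $23814$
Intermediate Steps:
$P{\left(X \right)} = 3 - X^{2}$ ($P{\left(X \right)} = 3 - X X = 3 - X^{2}$)
$T{\left(S \right)} = \frac{3}{S}$ ($T{\left(S \right)} = \frac{3 - \left(\frac{0}{S}\right)^{2}}{S} = \frac{3 - 0^{2}}{S} = \frac{3 - 0}{S} = \frac{3 + 0}{S} = \frac{3}{S}$)
$O{\left(x \right)} = \left(6 + x\right) \left(\frac{3}{4} + x\right)$
$\left(\left(-227 - -167\right) + 354\right) O{\left(K{\left(3 \right)} \right)} = \left(\left(-227 - -167\right) + 354\right) \left(\frac{9}{2} + 6^{2} + \frac{27}{4} \cdot 6\right) = \left(\left(-227 + 167\right) + 354\right) \left(\frac{9}{2} + 36 + \frac{81}{2}\right) = \left(-60 + 354\right) 81 = 294 \cdot 81 = 23814$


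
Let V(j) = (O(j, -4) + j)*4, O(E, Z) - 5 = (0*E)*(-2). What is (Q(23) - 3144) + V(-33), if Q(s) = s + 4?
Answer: -3229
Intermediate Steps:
Q(s) = 4 + s
O(E, Z) = 5 (O(E, Z) = 5 + (0*E)*(-2) = 5 + 0*(-2) = 5 + 0 = 5)
V(j) = 20 + 4*j (V(j) = (5 + j)*4 = 20 + 4*j)
(Q(23) - 3144) + V(-33) = ((4 + 23) - 3144) + (20 + 4*(-33)) = (27 - 3144) + (20 - 132) = -3117 - 112 = -3229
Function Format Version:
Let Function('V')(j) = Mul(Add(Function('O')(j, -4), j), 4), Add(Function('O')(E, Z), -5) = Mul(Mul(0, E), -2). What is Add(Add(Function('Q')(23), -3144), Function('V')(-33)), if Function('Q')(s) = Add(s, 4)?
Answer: -3229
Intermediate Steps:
Function('Q')(s) = Add(4, s)
Function('O')(E, Z) = 5 (Function('O')(E, Z) = Add(5, Mul(Mul(0, E), -2)) = Add(5, Mul(0, -2)) = Add(5, 0) = 5)
Function('V')(j) = Add(20, Mul(4, j)) (Function('V')(j) = Mul(Add(5, j), 4) = Add(20, Mul(4, j)))
Add(Add(Function('Q')(23), -3144), Function('V')(-33)) = Add(Add(Add(4, 23), -3144), Add(20, Mul(4, -33))) = Add(Add(27, -3144), Add(20, -132)) = Add(-3117, -112) = -3229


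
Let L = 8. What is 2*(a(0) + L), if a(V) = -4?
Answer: 8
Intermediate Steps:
2*(a(0) + L) = 2*(-4 + 8) = 2*4 = 8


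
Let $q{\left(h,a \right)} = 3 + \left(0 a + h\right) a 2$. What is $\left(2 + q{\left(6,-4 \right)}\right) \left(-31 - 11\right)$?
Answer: $1806$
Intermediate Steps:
$q{\left(h,a \right)} = 3 + 2 a h$ ($q{\left(h,a \right)} = 3 + \left(0 + h\right) 2 a = 3 + h 2 a = 3 + 2 a h$)
$\left(2 + q{\left(6,-4 \right)}\right) \left(-31 - 11\right) = \left(2 + \left(3 + 2 \left(-4\right) 6\right)\right) \left(-31 - 11\right) = \left(2 + \left(3 - 48\right)\right) \left(-42\right) = \left(2 - 45\right) \left(-42\right) = \left(-43\right) \left(-42\right) = 1806$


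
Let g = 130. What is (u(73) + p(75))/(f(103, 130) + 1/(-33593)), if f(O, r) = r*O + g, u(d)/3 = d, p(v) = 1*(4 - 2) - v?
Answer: 4904578/454177359 ≈ 0.010799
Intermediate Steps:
p(v) = 2 - v (p(v) = 1*2 - v = 2 - v)
u(d) = 3*d
f(O, r) = 130 + O*r (f(O, r) = r*O + 130 = O*r + 130 = 130 + O*r)
(u(73) + p(75))/(f(103, 130) + 1/(-33593)) = (3*73 + (2 - 1*75))/((130 + 103*130) + 1/(-33593)) = (219 + (2 - 75))/((130 + 13390) - 1/33593) = (219 - 73)/(13520 - 1/33593) = 146/(454177359/33593) = 146*(33593/454177359) = 4904578/454177359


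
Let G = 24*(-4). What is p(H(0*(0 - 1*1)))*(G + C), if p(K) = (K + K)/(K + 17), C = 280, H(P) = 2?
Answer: 736/19 ≈ 38.737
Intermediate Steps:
p(K) = 2*K/(17 + K) (p(K) = (2*K)/(17 + K) = 2*K/(17 + K))
G = -96
p(H(0*(0 - 1*1)))*(G + C) = (2*2/(17 + 2))*(-96 + 280) = (2*2/19)*184 = (2*2*(1/19))*184 = (4/19)*184 = 736/19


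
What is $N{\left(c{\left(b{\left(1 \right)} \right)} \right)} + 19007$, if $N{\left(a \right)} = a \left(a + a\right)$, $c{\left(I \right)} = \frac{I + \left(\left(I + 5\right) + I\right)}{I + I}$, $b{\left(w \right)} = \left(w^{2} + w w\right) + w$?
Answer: $\frac{171161}{9} \approx 19018.0$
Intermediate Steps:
$b{\left(w \right)} = w + 2 w^{2}$ ($b{\left(w \right)} = \left(w^{2} + w^{2}\right) + w = 2 w^{2} + w = w + 2 w^{2}$)
$c{\left(I \right)} = \frac{5 + 3 I}{2 I}$ ($c{\left(I \right)} = \frac{I + \left(\left(5 + I\right) + I\right)}{2 I} = \left(I + \left(5 + 2 I\right)\right) \frac{1}{2 I} = \left(5 + 3 I\right) \frac{1}{2 I} = \frac{5 + 3 I}{2 I}$)
$N{\left(a \right)} = 2 a^{2}$ ($N{\left(a \right)} = a 2 a = 2 a^{2}$)
$N{\left(c{\left(b{\left(1 \right)} \right)} \right)} + 19007 = 2 \left(\frac{5 + 3 \cdot 1 \left(1 + 2 \cdot 1\right)}{2 \cdot 1 \left(1 + 2 \cdot 1\right)}\right)^{2} + 19007 = 2 \left(\frac{5 + 3 \cdot 1 \left(1 + 2\right)}{2 \cdot 1 \left(1 + 2\right)}\right)^{2} + 19007 = 2 \left(\frac{5 + 3 \cdot 1 \cdot 3}{2 \cdot 1 \cdot 3}\right)^{2} + 19007 = 2 \left(\frac{5 + 3 \cdot 3}{2 \cdot 3}\right)^{2} + 19007 = 2 \left(\frac{1}{2} \cdot \frac{1}{3} \left(5 + 9\right)\right)^{2} + 19007 = 2 \left(\frac{1}{2} \cdot \frac{1}{3} \cdot 14\right)^{2} + 19007 = 2 \left(\frac{7}{3}\right)^{2} + 19007 = 2 \cdot \frac{49}{9} + 19007 = \frac{98}{9} + 19007 = \frac{171161}{9}$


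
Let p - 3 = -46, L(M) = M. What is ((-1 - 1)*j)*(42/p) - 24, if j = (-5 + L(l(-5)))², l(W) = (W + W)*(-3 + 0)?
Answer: 51468/43 ≈ 1196.9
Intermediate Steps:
l(W) = -6*W (l(W) = (2*W)*(-3) = -6*W)
p = -43 (p = 3 - 46 = -43)
j = 625 (j = (-5 - 6*(-5))² = (-5 + 30)² = 25² = 625)
((-1 - 1)*j)*(42/p) - 24 = ((-1 - 1)*625)*(42/(-43)) - 24 = (-2*625)*(42*(-1/43)) - 24 = -1250*(-42/43) - 24 = 52500/43 - 24 = 51468/43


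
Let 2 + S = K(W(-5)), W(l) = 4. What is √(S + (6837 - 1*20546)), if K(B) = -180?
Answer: I*√13891 ≈ 117.86*I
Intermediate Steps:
S = -182 (S = -2 - 180 = -182)
√(S + (6837 - 1*20546)) = √(-182 + (6837 - 1*20546)) = √(-182 + (6837 - 20546)) = √(-182 - 13709) = √(-13891) = I*√13891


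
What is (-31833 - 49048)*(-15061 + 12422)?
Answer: 213444959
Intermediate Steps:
(-31833 - 49048)*(-15061 + 12422) = -80881*(-2639) = 213444959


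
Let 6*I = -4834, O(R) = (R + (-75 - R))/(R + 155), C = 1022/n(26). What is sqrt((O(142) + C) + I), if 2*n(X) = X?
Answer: 2*I*sqrt(33463430)/429 ≈ 26.969*I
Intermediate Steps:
n(X) = X/2
C = 1022/13 (C = 1022/(((1/2)*26)) = 1022/13 ≈ 78.615)
O(R) = -75/(155 + R)
I = -2417/3 (I = (1/6)*(-4834) = -2417/3 ≈ -805.67)
sqrt((O(142) + C) + I) = sqrt((-75/(155 + 142) + 1022/13) - 2417/3) = sqrt((-75/297 + 1022/13) - 2417/3) = sqrt((-75*1/297 + 1022/13) - 2417/3) = sqrt((-25/99 + 1022/13) - 2417/3) = sqrt(100853/1287 - 2417/3) = sqrt(-936040/1287) = 2*I*sqrt(33463430)/429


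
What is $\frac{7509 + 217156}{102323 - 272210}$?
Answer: $- \frac{224665}{169887} \approx -1.3224$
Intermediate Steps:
$\frac{7509 + 217156}{102323 - 272210} = \frac{224665}{-169887} = 224665 \left(- \frac{1}{169887}\right) = - \frac{224665}{169887}$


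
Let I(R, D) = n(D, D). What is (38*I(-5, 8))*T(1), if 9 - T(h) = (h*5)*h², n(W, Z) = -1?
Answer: -152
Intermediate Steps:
T(h) = 9 - 5*h³ (T(h) = 9 - h*5*h² = 9 - 5*h*h² = 9 - 5*h³)
I(R, D) = -1
(38*I(-5, 8))*T(1) = (38*(-1))*(9 - 5*1³) = -38*(9 - 5*1) = -38*(9 - 5) = -38*4 = -152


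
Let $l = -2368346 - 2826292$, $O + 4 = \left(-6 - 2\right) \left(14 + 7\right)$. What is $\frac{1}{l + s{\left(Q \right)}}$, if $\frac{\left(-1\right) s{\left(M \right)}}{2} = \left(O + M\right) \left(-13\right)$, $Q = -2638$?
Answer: $- \frac{1}{5267698} \approx -1.8984 \cdot 10^{-7}$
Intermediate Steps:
$O = -172$ ($O = -4 + \left(-6 - 2\right) \left(14 + 7\right) = -4 - 168 = -172$)
$s{\left(M \right)} = -4472 + 26 M$ ($s{\left(M \right)} = - 2 \left(-172 + M\right) \left(-13\right) = - 2 \left(2236 - 13 M\right) = -4472 + 26 M$)
$l = -5194638$ ($l = -2368346 - 2826292 = -5194638$)
$\frac{1}{l + s{\left(Q \right)}} = \frac{1}{-5194638 + \left(-4472 + 26 \left(-2638\right)\right)} = \frac{1}{-5194638 - 73060} = \frac{1}{-5267698} = - \frac{1}{5267698}$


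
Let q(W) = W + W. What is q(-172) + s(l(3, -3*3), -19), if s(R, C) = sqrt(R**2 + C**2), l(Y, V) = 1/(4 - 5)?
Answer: -344 + sqrt(362) ≈ -324.97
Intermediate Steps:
l(Y, V) = -1 (l(Y, V) = 1/(-1) = -1)
q(W) = 2*W
s(R, C) = sqrt(C**2 + R**2)
q(-172) + s(l(3, -3*3), -19) = 2*(-172) + sqrt((-19)**2 + (-1)**2) = -344 + sqrt(361 + 1) = -344 + sqrt(362)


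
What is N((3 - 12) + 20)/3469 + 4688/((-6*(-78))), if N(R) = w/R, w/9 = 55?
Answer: 4070933/405873 ≈ 10.030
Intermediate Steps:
w = 495 (w = 9*55 = 495)
N(R) = 495/R
N((3 - 12) + 20)/3469 + 4688/((-6*(-78))) = (495/((3 - 12) + 20))/3469 + 4688/((-6*(-78))) = (495/(-9 + 20))*(1/3469) + 4688/468 = (495/11)*(1/3469) + 4688*(1/468) = (495*(1/11))*(1/3469) + 1172/117 = 45*(1/3469) + 1172/117 = 45/3469 + 1172/117 = 4070933/405873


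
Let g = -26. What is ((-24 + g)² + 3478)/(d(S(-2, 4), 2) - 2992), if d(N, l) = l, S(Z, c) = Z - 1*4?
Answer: -2989/1495 ≈ -1.9993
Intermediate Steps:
S(Z, c) = -4 + Z (S(Z, c) = Z - 4 = -4 + Z)
((-24 + g)² + 3478)/(d(S(-2, 4), 2) - 2992) = ((-24 - 26)² + 3478)/(2 - 2992) = ((-50)² + 3478)/(-2990) = (2500 + 3478)*(-1/2990) = 5978*(-1/2990) = -2989/1495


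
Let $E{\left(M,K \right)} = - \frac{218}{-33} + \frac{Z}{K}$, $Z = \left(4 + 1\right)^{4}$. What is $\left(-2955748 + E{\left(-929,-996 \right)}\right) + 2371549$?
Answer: $- \frac{6400418743}{10956} \approx -5.8419 \cdot 10^{5}$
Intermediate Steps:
$Z = 625$ ($Z = 5^{4} = 625$)
$E{\left(M,K \right)} = \frac{218}{33} + \frac{625}{K}$ ($E{\left(M,K \right)} = - \frac{218}{-33} + \frac{625}{K} = \left(-218\right) \left(- \frac{1}{33}\right) + \frac{625}{K} = \frac{218}{33} + \frac{625}{K}$)
$\left(-2955748 + E{\left(-929,-996 \right)}\right) + 2371549 = \left(-2955748 + \left(\frac{218}{33} + \frac{625}{-996}\right)\right) + 2371549 = \left(-2955748 + \left(\frac{218}{33} + 625 \left(- \frac{1}{996}\right)\right)\right) + 2371549 = \left(-2955748 + \left(\frac{218}{33} - \frac{625}{996}\right)\right) + 2371549 = \left(-2955748 + \frac{65501}{10956}\right) + 2371549 = - \frac{32383109587}{10956} + 2371549 = - \frac{6400418743}{10956}$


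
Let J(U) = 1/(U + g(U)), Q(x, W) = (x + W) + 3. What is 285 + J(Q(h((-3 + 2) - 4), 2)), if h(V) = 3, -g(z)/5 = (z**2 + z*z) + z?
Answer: 191519/672 ≈ 285.00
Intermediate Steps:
g(z) = -10*z**2 - 5*z (g(z) = -5*((z**2 + z*z) + z) = -5*((z**2 + z**2) + z) = -5*(2*z**2 + z) = -5*(z + 2*z**2) = -10*z**2 - 5*z)
Q(x, W) = 3 + W + x (Q(x, W) = (W + x) + 3 = 3 + W + x)
J(U) = 1/(U - 5*U*(1 + 2*U))
285 + J(Q(h((-3 + 2) - 4), 2)) = 285 - 1/(2*(3 + 2 + 3)*(2 + 5*(3 + 2 + 3))) = 285 - 1/2/(8*(2 + 5*8)) = 285 - 1/2*1/8/(2 + 40) = 285 - 1/2*1/8/42 = 285 - 1/2*1/8*1/42 = 285 - 1/672 = 191519/672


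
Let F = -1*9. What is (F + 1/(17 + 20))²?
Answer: 110224/1369 ≈ 80.514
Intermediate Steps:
F = -9
(F + 1/(17 + 20))² = (-9 + 1/(17 + 20))² = (-9 + 1/37)² = (-332/37)² = 110224/1369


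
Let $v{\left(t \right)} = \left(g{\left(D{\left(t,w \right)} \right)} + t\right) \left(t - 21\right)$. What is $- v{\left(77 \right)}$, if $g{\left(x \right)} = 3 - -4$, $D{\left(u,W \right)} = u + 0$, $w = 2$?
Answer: $-4704$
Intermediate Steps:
$D{\left(u,W \right)} = u$
$g{\left(x \right)} = 7$ ($g{\left(x \right)} = 3 + 4 = 7$)
$v{\left(t \right)} = \left(-21 + t\right) \left(7 + t\right)$ ($v{\left(t \right)} = \left(7 + t\right) \left(t - 21\right) = \left(7 + t\right) \left(-21 + t\right) = \left(-21 + t\right) \left(7 + t\right)$)
$- v{\left(77 \right)} = - (-147 + 77^{2} - 1078) = - (-147 + 5929 - 1078) = \left(-1\right) 4704 = -4704$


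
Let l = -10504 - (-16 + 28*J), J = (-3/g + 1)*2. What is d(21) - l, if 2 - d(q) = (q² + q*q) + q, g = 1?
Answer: 9475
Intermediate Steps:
J = -4 (J = (-3/1 + 1)*2 = (-3*1 + 1)*2 = (-3 + 1)*2 = -2*2 = -4)
d(q) = 2 - q - 2*q² (d(q) = 2 - ((q² + q*q) + q) = 2 - ((q² + q²) + q) = 2 - (2*q² + q) = 2 - (q + 2*q²) = 2 + (-q - 2*q²) = 2 - q - 2*q²)
l = -10376 (l = -10504 - (-16 + 28*(-4)) = -10504 - (-16 - 112) = -10504 - 1*(-128) = -10504 + 128 = -10376)
d(21) - l = (2 - 1*21 - 2*21²) - 1*(-10376) = (2 - 21 - 2*441) + 10376 = (2 - 21 - 882) + 10376 = -901 + 10376 = 9475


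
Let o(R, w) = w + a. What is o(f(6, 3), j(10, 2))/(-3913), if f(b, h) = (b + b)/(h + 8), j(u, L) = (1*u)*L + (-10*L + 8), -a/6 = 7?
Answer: 34/3913 ≈ 0.0086890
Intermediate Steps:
a = -42 (a = -6*7 = -42)
j(u, L) = 8 - 10*L + L*u (j(u, L) = u*L + (8 - 10*L) = L*u + (8 - 10*L) = 8 - 10*L + L*u)
f(b, h) = 2*b/(8 + h) (f(b, h) = (2*b)/(8 + h) = 2*b/(8 + h))
o(R, w) = -42 + w (o(R, w) = w - 42 = -42 + w)
o(f(6, 3), j(10, 2))/(-3913) = (-42 + (8 - 10*2 + 2*10))/(-3913) = (-42 + (8 - 20 + 20))*(-1/3913) = (-42 + 8)*(-1/3913) = -34*(-1/3913) = 34/3913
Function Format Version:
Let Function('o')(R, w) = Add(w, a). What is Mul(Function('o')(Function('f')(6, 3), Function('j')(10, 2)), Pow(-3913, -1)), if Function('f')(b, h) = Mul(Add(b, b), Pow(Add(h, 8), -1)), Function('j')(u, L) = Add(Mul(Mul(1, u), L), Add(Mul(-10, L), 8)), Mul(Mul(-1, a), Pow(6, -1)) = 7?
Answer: Rational(34, 3913) ≈ 0.0086890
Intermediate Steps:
a = -42 (a = Mul(-6, 7) = -42)
Function('j')(u, L) = Add(8, Mul(-10, L), Mul(L, u)) (Function('j')(u, L) = Add(Mul(u, L), Add(8, Mul(-10, L))) = Add(Mul(L, u), Add(8, Mul(-10, L))) = Add(8, Mul(-10, L), Mul(L, u)))
Function('f')(b, h) = Mul(2, b, Pow(Add(8, h), -1)) (Function('f')(b, h) = Mul(Mul(2, b), Pow(Add(8, h), -1)) = Mul(2, b, Pow(Add(8, h), -1)))
Function('o')(R, w) = Add(-42, w) (Function('o')(R, w) = Add(w, -42) = Add(-42, w))
Mul(Function('o')(Function('f')(6, 3), Function('j')(10, 2)), Pow(-3913, -1)) = Mul(Add(-42, Add(8, Mul(-10, 2), Mul(2, 10))), Pow(-3913, -1)) = Mul(Add(-42, Add(8, -20, 20)), Rational(-1, 3913)) = Mul(Add(-42, 8), Rational(-1, 3913)) = Mul(-34, Rational(-1, 3913)) = Rational(34, 3913)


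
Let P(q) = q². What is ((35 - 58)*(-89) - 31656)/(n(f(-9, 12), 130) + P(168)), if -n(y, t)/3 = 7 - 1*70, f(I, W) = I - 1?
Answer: -29609/28413 ≈ -1.0421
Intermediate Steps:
f(I, W) = -1 + I
n(y, t) = 189 (n(y, t) = -3*(7 - 1*70) = -3*(7 - 70) = -3*(-63) = 189)
((35 - 58)*(-89) - 31656)/(n(f(-9, 12), 130) + P(168)) = ((35 - 58)*(-89) - 31656)/(189 + 168²) = (-23*(-89) - 31656)/(189 + 28224) = (2047 - 31656)/28413 = -29609*1/28413 = -29609/28413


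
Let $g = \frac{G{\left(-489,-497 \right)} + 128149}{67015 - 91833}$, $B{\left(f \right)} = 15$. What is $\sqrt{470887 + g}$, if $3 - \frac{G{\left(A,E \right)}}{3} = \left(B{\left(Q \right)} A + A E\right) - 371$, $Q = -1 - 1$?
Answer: $\frac{\sqrt{290049241372202}}{24818} \approx 686.23$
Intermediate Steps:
$Q = -2$
$G{\left(A,E \right)} = 1122 - 45 A - 3 A E$ ($G{\left(A,E \right)} = 9 - 3 \left(\left(15 A + A E\right) - 371\right) = 9 - 3 \left(-371 + 15 A + A E\right) = 9 - \left(-1113 + 45 A + 3 A E\right) = 1122 - 45 A - 3 A E$)
$g = \frac{577823}{24818}$ ($g = \frac{\left(1122 - -22005 - \left(-1467\right) \left(-497\right)\right) + 128149}{67015 - 91833} = \frac{\left(1122 + 22005 - 729099\right) + 128149}{-24818} = \left(-705972 + 128149\right) \left(- \frac{1}{24818}\right) = \left(-577823\right) \left(- \frac{1}{24818}\right) = \frac{577823}{24818} \approx 23.282$)
$\sqrt{470887 + g} = \sqrt{470887 + \frac{577823}{24818}} = \sqrt{\frac{11687051389}{24818}} = \frac{\sqrt{290049241372202}}{24818}$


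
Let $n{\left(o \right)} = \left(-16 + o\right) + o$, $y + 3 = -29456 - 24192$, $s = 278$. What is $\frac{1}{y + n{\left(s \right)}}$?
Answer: $- \frac{1}{53111} \approx -1.8828 \cdot 10^{-5}$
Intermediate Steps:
$y = -53651$ ($y = -3 - 53648 = -53651$)
$n{\left(o \right)} = -16 + 2 o$
$\frac{1}{y + n{\left(s \right)}} = \frac{1}{-53651 + \left(-16 + 2 \cdot 278\right)} = \frac{1}{-53651 + \left(-16 + 556\right)} = \frac{1}{-53651 + 540} = \frac{1}{-53111} = - \frac{1}{53111}$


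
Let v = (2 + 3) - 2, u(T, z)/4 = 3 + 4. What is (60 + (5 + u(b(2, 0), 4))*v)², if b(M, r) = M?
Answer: 25281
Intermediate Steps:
u(T, z) = 28 (u(T, z) = 4*(3 + 4) = 4*7 = 28)
v = 3 (v = 5 - 2 = 3)
(60 + (5 + u(b(2, 0), 4))*v)² = (60 + (5 + 28)*3)² = (60 + 33*3)² = (60 + 99)² = 159² = 25281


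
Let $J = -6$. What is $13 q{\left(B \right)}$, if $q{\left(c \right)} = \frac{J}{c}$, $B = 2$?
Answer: $-39$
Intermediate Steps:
$q{\left(c \right)} = - \frac{6}{c}$
$13 q{\left(B \right)} = 13 \left(- \frac{6}{2}\right) = 13 \left(\left(-6\right) \frac{1}{2}\right) = 13 \left(-3\right) = -39$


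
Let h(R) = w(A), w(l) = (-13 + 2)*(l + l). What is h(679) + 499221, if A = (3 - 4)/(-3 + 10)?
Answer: 3494569/7 ≈ 4.9922e+5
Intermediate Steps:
A = -⅐ (A = -1/7 = -1*⅐ = -⅐ ≈ -0.14286)
w(l) = -22*l
h(R) = 22/7 (h(R) = -22*(-⅐) = 22/7)
h(679) + 499221 = 22/7 + 499221 = 3494569/7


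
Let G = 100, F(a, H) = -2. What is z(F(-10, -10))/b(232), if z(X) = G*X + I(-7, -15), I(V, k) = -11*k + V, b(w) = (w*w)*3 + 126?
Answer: -7/26933 ≈ -0.00025990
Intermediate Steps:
b(w) = 126 + 3*w**2 (b(w) = w**2*3 + 126 = 3*w**2 + 126 = 126 + 3*w**2)
I(V, k) = V - 11*k
z(X) = 158 + 100*X (z(X) = 100*X + (-7 - 11*(-15)) = 100*X + (-7 + 165) = 100*X + 158 = 158 + 100*X)
z(F(-10, -10))/b(232) = (158 + 100*(-2))/(126 + 3*232**2) = (158 - 200)/(126 + 3*53824) = -42/(126 + 161472) = -42/161598 = -42*1/161598 = -7/26933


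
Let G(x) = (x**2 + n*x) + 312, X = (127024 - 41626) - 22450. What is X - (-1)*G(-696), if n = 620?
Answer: 116156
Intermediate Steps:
X = 62948 (X = 85398 - 22450 = 62948)
G(x) = 312 + x**2 + 620*x (G(x) = (x**2 + 620*x) + 312 = 312 + x**2 + 620*x)
X - (-1)*G(-696) = 62948 - (-1)*(312 + (-696)**2 + 620*(-696)) = 62948 - (-1)*(312 + 484416 - 431520) = 62948 - (-1)*53208 = 62948 - 1*(-53208) = 62948 + 53208 = 116156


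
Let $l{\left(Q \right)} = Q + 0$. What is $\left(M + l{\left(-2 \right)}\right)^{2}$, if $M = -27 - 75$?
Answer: $10816$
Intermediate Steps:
$l{\left(Q \right)} = Q$
$M = -102$
$\left(M + l{\left(-2 \right)}\right)^{2} = \left(-102 - 2\right)^{2} = \left(-104\right)^{2} = 10816$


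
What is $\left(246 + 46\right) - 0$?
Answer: $292$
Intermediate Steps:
$\left(246 + 46\right) - 0 = 292 + \left(-37 + 37\right) = 292 + 0 = 292$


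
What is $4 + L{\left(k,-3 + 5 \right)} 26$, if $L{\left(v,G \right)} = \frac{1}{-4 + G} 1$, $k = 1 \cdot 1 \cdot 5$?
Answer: $-9$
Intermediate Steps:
$k = 5$ ($k = 1 \cdot 5 = 5$)
$L{\left(v,G \right)} = \frac{1}{-4 + G}$
$4 + L{\left(k,-3 + 5 \right)} 26 = 4 + \frac{1}{-4 + \left(-3 + 5\right)} 26 = 4 + \frac{1}{-4 + 2} \cdot 26 = 4 + \frac{1}{-2} \cdot 26 = 4 - 13 = -9$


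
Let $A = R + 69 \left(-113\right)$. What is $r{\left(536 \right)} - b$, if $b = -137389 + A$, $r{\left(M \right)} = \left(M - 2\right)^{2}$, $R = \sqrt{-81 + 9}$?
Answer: $430342 - 6 i \sqrt{2} \approx 4.3034 \cdot 10^{5} - 8.4853 i$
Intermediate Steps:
$R = 6 i \sqrt{2}$ ($R = \sqrt{-72} = 6 i \sqrt{2} \approx 8.4853 i$)
$A = -7797 + 6 i \sqrt{2}$ ($A = 6 i \sqrt{2} + 69 \left(-113\right) = 6 i \sqrt{2} - 7797 = -7797 + 6 i \sqrt{2} \approx -7797.0 + 8.4853 i$)
$r{\left(M \right)} = \left(-2 + M\right)^{2}$
$b = -145186 + 6 i \sqrt{2}$ ($b = -137389 - \left(7797 - 6 i \sqrt{2}\right) = -145186 + 6 i \sqrt{2} \approx -1.4519 \cdot 10^{5} + 8.4853 i$)
$r{\left(536 \right)} - b = \left(-2 + 536\right)^{2} - \left(-145186 + 6 i \sqrt{2}\right) = 534^{2} + \left(145186 - 6 i \sqrt{2}\right) = 285156 + \left(145186 - 6 i \sqrt{2}\right) = 430342 - 6 i \sqrt{2}$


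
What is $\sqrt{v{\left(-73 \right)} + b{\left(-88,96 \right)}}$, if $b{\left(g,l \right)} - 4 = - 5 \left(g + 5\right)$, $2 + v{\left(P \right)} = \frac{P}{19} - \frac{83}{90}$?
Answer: $\frac{\sqrt{133935370}}{570} \approx 20.304$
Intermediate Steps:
$v{\left(P \right)} = - \frac{263}{90} + \frac{P}{19}$ ($v{\left(P \right)} = -2 + \left(\frac{P}{19} - \frac{83}{90}\right) = -2 + \left(- \frac{83}{90} + \frac{P}{19}\right) = - \frac{263}{90} + \frac{P}{19}$)
$b{\left(g,l \right)} = -21 - 5 g$ ($b{\left(g,l \right)} = 4 - 5 \left(g + 5\right) = 4 - 5 \left(5 + g\right) = 4 - \left(25 + 5 g\right) = -21 - 5 g$)
$\sqrt{v{\left(-73 \right)} + b{\left(-88,96 \right)}} = \sqrt{\left(- \frac{263}{90} + \frac{1}{19} \left(-73\right)\right) - -419} = \sqrt{\left(- \frac{263}{90} - \frac{73}{19}\right) + \left(-21 + 440\right)} = \sqrt{- \frac{11567}{1710} + 419} = \sqrt{\frac{704923}{1710}} = \frac{\sqrt{133935370}}{570}$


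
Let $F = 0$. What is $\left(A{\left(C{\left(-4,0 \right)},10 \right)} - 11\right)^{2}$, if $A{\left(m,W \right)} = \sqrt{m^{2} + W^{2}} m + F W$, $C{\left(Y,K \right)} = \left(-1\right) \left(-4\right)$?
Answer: $1977 - 176 \sqrt{29} \approx 1029.2$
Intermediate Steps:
$C{\left(Y,K \right)} = 4$
$A{\left(m,W \right)} = m \sqrt{W^{2} + m^{2}}$ ($A{\left(m,W \right)} = \sqrt{m^{2} + W^{2}} m + 0 W = \sqrt{W^{2} + m^{2}} m + 0 = m \sqrt{W^{2} + m^{2}} + 0 = m \sqrt{W^{2} + m^{2}}$)
$\left(A{\left(C{\left(-4,0 \right)},10 \right)} - 11\right)^{2} = \left(4 \sqrt{10^{2} + 4^{2}} - 11\right)^{2} = \left(4 \sqrt{100 + 16} - 11\right)^{2} = \left(4 \sqrt{116} - 11\right)^{2} = \left(4 \cdot 2 \sqrt{29} - 11\right)^{2} = \left(8 \sqrt{29} - 11\right)^{2} = \left(-11 + 8 \sqrt{29}\right)^{2}$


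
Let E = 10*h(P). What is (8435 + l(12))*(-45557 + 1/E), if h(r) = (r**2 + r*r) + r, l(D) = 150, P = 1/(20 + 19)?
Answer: -32068149733/82 ≈ -3.9107e+8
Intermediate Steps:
P = 1/39 ≈ 0.025641
h(r) = r + 2*r**2 (h(r) = (r**2 + r**2) + r = 2*r**2 + r = r + 2*r**2)
E = 410/1521 (E = 10*((1 + 2*(1/39))/39) = 10*((1 + 2/39)/39) = 10*((1/39)*(41/39)) = 10*(41/1521) = 410/1521 ≈ 0.26956)
(8435 + l(12))*(-45557 + 1/E) = (8435 + 150)*(-45557 + 1/(410/1521)) = 8585*(-45557 + 1521/410) = 8585*(-18676849/410) = -32068149733/82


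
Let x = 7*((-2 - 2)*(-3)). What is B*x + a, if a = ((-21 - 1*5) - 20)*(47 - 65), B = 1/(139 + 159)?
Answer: 123414/149 ≈ 828.28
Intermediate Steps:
x = 84 (x = 7*(-4*(-3)) = 7*12 = 84)
B = 1/298 ≈ 0.0033557
a = 828 (a = ((-21 - 5) - 20)*(-18) = (-26 - 20)*(-18) = -46*(-18) = 828)
B*x + a = (1/298)*84 + 828 = 42/149 + 828 = 123414/149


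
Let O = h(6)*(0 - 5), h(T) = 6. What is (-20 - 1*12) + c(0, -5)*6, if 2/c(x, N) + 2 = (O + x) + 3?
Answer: -940/29 ≈ -32.414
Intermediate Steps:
O = -30 (O = 6*(0 - 5) = 6*(-5) = -30)
c(x, N) = 2/(-29 + x) (c(x, N) = 2/(-2 + ((-30 + x) + 3)) = 2/(-2 + (-27 + x)) = 2/(-29 + x))
(-20 - 1*12) + c(0, -5)*6 = (-20 - 1*12) + (2/(-29 + 0))*6 = (-20 - 12) + (2/(-29))*6 = -32 + (2*(-1/29))*6 = -32 - 2/29*6 = -32 - 12/29 = -940/29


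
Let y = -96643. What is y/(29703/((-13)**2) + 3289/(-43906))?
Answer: -717102077302/1303584077 ≈ -550.10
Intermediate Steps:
y/(29703/((-13)**2) + 3289/(-43906)) = -96643/(29703/((-13)**2) + 3289/(-43906)) = -96643/(29703/169 + 3289*(-1/43906)) = -96643/(29703*(1/169) - 3289/43906) = -96643/(29703/169 - 3289/43906) = -96643/1303584077/7420114 = -96643*7420114/1303584077 = -717102077302/1303584077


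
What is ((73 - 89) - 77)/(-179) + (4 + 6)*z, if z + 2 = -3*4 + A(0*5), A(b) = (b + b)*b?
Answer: -24967/179 ≈ -139.48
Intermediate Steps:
A(b) = 2*b**2 (A(b) = (2*b)*b = 2*b**2)
z = -14 (z = -2 + (-3*4 + 2*(0*5)**2) = -2 + (-12 + 2*0**2) = -2 + (-12 + 2*0) = -2 + (-12 + 0) = -2 - 12 = -14)
((73 - 89) - 77)/(-179) + (4 + 6)*z = ((73 - 89) - 77)/(-179) + (4 + 6)*(-14) = -(-16 - 77)/179 + 10*(-14) = -1/179*(-93) - 140 = 93/179 - 140 = -24967/179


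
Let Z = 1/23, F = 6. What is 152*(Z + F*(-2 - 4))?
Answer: -125704/23 ≈ -5465.4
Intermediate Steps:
Z = 1/23 ≈ 0.043478
152*(Z + F*(-2 - 4)) = 152*(1/23 + 6*(-2 - 4)) = 152*(1/23 + 6*(-6)) = 152*(1/23 - 36) = 152*(-827/23) = -125704/23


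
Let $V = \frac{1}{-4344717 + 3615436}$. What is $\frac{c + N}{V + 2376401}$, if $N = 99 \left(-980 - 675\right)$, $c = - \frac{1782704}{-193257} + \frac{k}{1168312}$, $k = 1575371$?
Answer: $- \frac{5395406022725525075857}{78259792511143803786624} \approx -0.068942$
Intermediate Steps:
$c = \frac{2387205948995}{225784472184}$ ($c = - \frac{1782704}{-193257} + \frac{1575371}{1168312} = \left(-1782704\right) \left(- \frac{1}{193257}\right) + 1575371 \cdot \frac{1}{1168312} = \frac{1782704}{193257} + \frac{1575371}{1168312} = \frac{2387205948995}{225784472184} \approx 10.573$)
$N = -163845$ ($N = 99 \left(-1655\right) = -163845$)
$V = - \frac{1}{729281}$ ($V = \frac{1}{-729281} = - \frac{1}{729281} \approx -1.3712 \cdot 10^{-6}$)
$\frac{c + N}{V + 2376401} = \frac{\frac{2387205948995}{225784472184} - 163845}{- \frac{1}{729281} + 2376401} = - \frac{36991269639038485}{225784472184 \cdot \frac{1733064097680}{729281}} = \left(- \frac{36991269639038485}{225784472184}\right) \frac{729281}{1733064097680} = - \frac{5395406022725525075857}{78259792511143803786624}$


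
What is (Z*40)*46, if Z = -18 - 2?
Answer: -36800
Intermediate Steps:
Z = -20
(Z*40)*46 = -20*40*46 = -800*46 = -36800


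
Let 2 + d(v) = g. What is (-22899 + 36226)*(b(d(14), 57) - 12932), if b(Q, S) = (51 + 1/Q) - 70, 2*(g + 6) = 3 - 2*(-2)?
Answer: -1553408447/9 ≈ -1.7260e+8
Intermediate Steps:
g = -5/2 (g = -6 + (3 - 2*(-2))/2 = -6 + (3 + 4)/2 = -6 + (1/2)*7 = -6 + 7/2 = -5/2 ≈ -2.5000)
d(v) = -9/2 (d(v) = -2 - 5/2 = -9/2)
b(Q, S) = -19 + 1/Q
(-22899 + 36226)*(b(d(14), 57) - 12932) = (-22899 + 36226)*((-19 + 1/(-9/2)) - 12932) = 13327*((-19 - 2/9) - 12932) = 13327*(-173/9 - 12932) = 13327*(-116561/9) = -1553408447/9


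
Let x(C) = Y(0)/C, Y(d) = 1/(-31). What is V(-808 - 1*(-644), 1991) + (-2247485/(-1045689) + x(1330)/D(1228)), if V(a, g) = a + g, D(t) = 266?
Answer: 20977158654282151/11468259487020 ≈ 1829.1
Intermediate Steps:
Y(d) = -1/31
x(C) = -1/(31*C)
V(-808 - 1*(-644), 1991) + (-2247485/(-1045689) + x(1330)/D(1228)) = ((-808 - 1*(-644)) + 1991) + (-2247485/(-1045689) - 1/31/1330/266) = ((-808 + 644) + 1991) + (-2247485*(-1/1045689) - 1/31*1/1330*(1/266)) = (-164 + 1991) + (2247485/1045689 - 1/41230*1/266) = 1827 + (2247485/1045689 - 1/10967180) = 1827 + 24648571496611/11468259487020 = 20977158654282151/11468259487020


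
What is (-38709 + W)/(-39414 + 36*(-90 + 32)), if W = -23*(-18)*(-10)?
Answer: 14283/13834 ≈ 1.0325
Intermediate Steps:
W = -4140 (W = 414*(-10) = -4140)
(-38709 + W)/(-39414 + 36*(-90 + 32)) = (-38709 - 4140)/(-39414 + 36*(-90 + 32)) = -42849/(-39414 + 36*(-58)) = -42849/(-39414 - 2088) = -42849/(-41502) = -42849*(-1/41502) = 14283/13834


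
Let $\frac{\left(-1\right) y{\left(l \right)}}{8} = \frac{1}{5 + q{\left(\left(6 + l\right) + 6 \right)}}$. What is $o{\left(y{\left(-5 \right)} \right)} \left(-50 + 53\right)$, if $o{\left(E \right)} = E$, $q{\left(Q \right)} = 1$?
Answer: $-4$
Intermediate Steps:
$y{\left(l \right)} = - \frac{4}{3}$ ($y{\left(l \right)} = - \frac{8}{5 + 1} = - \frac{8}{6} = \left(-8\right) \frac{1}{6} = - \frac{4}{3}$)
$o{\left(y{\left(-5 \right)} \right)} \left(-50 + 53\right) = - \frac{4 \left(-50 + 53\right)}{3} = \left(- \frac{4}{3}\right) 3 = -4$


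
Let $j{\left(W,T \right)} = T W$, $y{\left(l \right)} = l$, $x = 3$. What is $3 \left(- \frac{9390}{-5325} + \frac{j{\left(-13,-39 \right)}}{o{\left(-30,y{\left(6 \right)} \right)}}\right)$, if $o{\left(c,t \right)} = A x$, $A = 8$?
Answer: $\frac{195009}{2840} \approx 68.665$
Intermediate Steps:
$o{\left(c,t \right)} = 24$ ($o{\left(c,t \right)} = 8 \cdot 3 = 24$)
$3 \left(- \frac{9390}{-5325} + \frac{j{\left(-13,-39 \right)}}{o{\left(-30,y{\left(6 \right)} \right)}}\right) = 3 \left(- \frac{9390}{-5325} + \frac{\left(-39\right) \left(-13\right)}{24}\right) = 3 \left(\left(-9390\right) \left(- \frac{1}{5325}\right) + 507 \cdot \frac{1}{24}\right) = 3 \left(\frac{626}{355} + \frac{169}{8}\right) = 3 \cdot \frac{65003}{2840} = \frac{195009}{2840}$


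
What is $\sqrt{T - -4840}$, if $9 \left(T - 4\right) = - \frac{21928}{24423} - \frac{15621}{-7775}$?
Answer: $\frac{\sqrt{62880577241952494199}}{113933295} \approx 69.6$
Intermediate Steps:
$T = \frac{7047019183}{1708999425}$ ($T = 4 + \frac{- \frac{21928}{24423} - \frac{15621}{-7775}}{9} = 4 + \frac{\left(-21928\right) \frac{1}{24423} - - \frac{15621}{7775}}{9} = 4 + \frac{- \frac{21928}{24423} + \frac{15621}{7775}}{9} = 4 + \frac{1}{9} \cdot \frac{211021483}{189888825} = 4 + \frac{211021483}{1708999425} = \frac{7047019183}{1708999425} \approx 4.1235$)
$\sqrt{T - -4840} = \sqrt{\frac{7047019183}{1708999425} - -4840} = \sqrt{\frac{7047019183}{1708999425} + 4840} = \sqrt{\frac{8278604236183}{1708999425}} = \frac{\sqrt{62880577241952494199}}{113933295}$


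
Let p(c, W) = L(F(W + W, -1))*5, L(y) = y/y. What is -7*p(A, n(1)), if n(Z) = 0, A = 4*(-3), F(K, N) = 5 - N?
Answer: -35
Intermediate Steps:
A = -12
L(y) = 1
p(c, W) = 5 (p(c, W) = 1*5 = 5)
-7*p(A, n(1)) = -7*5 = -35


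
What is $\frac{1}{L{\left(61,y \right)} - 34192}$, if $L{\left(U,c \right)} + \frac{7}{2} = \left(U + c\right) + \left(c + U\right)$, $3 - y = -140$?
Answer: $- \frac{2}{67575} \approx -2.9597 \cdot 10^{-5}$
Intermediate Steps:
$y = 143$ ($y = 3 - -140 = 3 + 140 = 143$)
$L{\left(U,c \right)} = - \frac{7}{2} + 2 U + 2 c$ ($L{\left(U,c \right)} = - \frac{7}{2} + \left(\left(U + c\right) + \left(c + U\right)\right) = - \frac{7}{2} + \left(\left(U + c\right) + \left(U + c\right)\right) = - \frac{7}{2} + \left(2 U + 2 c\right) = - \frac{7}{2} + 2 U + 2 c$)
$\frac{1}{L{\left(61,y \right)} - 34192} = \frac{1}{\left(- \frac{7}{2} + 2 \cdot 61 + 2 \cdot 143\right) - 34192} = \frac{1}{\left(- \frac{7}{2} + 122 + 286\right) - 34192} = \frac{1}{\frac{809}{2} - 34192} = \frac{1}{- \frac{67575}{2}} = - \frac{2}{67575}$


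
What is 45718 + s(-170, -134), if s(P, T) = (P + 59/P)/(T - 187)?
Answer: 831620073/18190 ≈ 45719.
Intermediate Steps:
s(P, T) = (P + 59/P)/(-187 + T)
45718 + s(-170, -134) = 45718 + (59 + (-170)²)/((-170)*(-187 - 134)) = 45718 - 1/170*(59 + 28900)/(-321) = 45718 - 1/170*(-1/321)*28959 = 45718 + 9653/18190 = 831620073/18190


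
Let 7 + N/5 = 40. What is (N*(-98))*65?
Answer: -1051050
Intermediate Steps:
N = 165 (N = -35 + 5*40 = -35 + 200 = 165)
(N*(-98))*65 = (165*(-98))*65 = -16170*65 = -1051050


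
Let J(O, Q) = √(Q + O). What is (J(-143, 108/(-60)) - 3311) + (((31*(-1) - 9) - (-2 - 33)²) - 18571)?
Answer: -23147 + 2*I*√905/5 ≈ -23147.0 + 12.033*I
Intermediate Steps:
J(O, Q) = √(O + Q)
(J(-143, 108/(-60)) - 3311) + (((31*(-1) - 9) - (-2 - 33)²) - 18571) = (√(-143 + 108/(-60)) - 3311) + (((31*(-1) - 9) - (-2 - 33)²) - 18571) = (√(-143 + 108*(-1/60)) - 3311) + (((-31 - 9) - 1*(-35)²) - 18571) = (√(-143 - 9/5) - 3311) + ((-40 - 1*1225) - 18571) = (√(-724/5) - 3311) + ((-40 - 1225) - 18571) = (2*I*√905/5 - 3311) + (-1265 - 18571) = (-3311 + 2*I*√905/5) - 19836 = -23147 + 2*I*√905/5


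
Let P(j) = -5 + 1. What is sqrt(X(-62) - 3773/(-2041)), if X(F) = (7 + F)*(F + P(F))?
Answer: sqrt(15129122723)/2041 ≈ 60.265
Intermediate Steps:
P(j) = -4
X(F) = (-4 + F)*(7 + F) (X(F) = (7 + F)*(F - 4) = (7 + F)*(-4 + F) = (-4 + F)*(7 + F))
sqrt(X(-62) - 3773/(-2041)) = sqrt((-28 + (-62)**2 + 3*(-62)) - 3773/(-2041)) = sqrt((-28 + 3844 - 186) - 3773*(-1/2041)) = sqrt(3630 + 3773/2041) = sqrt(7412603/2041) = sqrt(15129122723)/2041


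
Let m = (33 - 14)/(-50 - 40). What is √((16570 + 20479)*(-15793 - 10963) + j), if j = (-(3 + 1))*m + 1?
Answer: I*√223038684485/15 ≈ 31485.0*I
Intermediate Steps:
m = -19/90 (m = 19/(-90) = 19*(-1/90) = -19/90 ≈ -0.21111)
j = 83/45 (j = -(3 + 1)*(-19/90) + 1 = -1*4*(-19/90) + 1 = -4*(-19/90) + 1 = 38/45 + 1 = 83/45 ≈ 1.8444)
√((16570 + 20479)*(-15793 - 10963) + j) = √((16570 + 20479)*(-15793 - 10963) + 83/45) = √(37049*(-26756) + 83/45) = √(-991283044 + 83/45) = √(-44607736897/45) = I*√223038684485/15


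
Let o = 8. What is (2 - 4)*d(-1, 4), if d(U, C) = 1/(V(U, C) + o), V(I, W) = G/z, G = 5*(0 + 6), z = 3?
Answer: -1/9 ≈ -0.11111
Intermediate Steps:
G = 30 (G = 5*6 = 30)
V(I, W) = 10 (V(I, W) = 30/3 = 30*(1/3) = 10)
d(U, C) = 1/18 (d(U, C) = 1/(10 + 8) = 1/18)
(2 - 4)*d(-1, 4) = (2 - 4)*(1/18) = -2*1/18 = -1/9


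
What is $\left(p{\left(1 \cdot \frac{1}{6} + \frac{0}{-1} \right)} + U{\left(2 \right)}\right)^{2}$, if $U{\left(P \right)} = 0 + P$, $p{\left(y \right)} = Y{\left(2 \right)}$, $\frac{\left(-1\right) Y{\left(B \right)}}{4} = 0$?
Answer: $4$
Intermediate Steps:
$Y{\left(B \right)} = 0$ ($Y{\left(B \right)} = \left(-4\right) 0 = 0$)
$p{\left(y \right)} = 0$
$U{\left(P \right)} = P$
$\left(p{\left(1 \cdot \frac{1}{6} + \frac{0}{-1} \right)} + U{\left(2 \right)}\right)^{2} = \left(0 + 2\right)^{2} = 2^{2} = 4$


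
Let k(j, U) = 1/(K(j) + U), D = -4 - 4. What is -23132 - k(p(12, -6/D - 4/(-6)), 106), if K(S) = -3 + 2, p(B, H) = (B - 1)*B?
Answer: -2428861/105 ≈ -23132.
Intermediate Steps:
D = -8
p(B, H) = B*(-1 + B) (p(B, H) = (-1 + B)*B = B*(-1 + B))
K(S) = -1
k(j, U) = 1/(-1 + U)
-23132 - k(p(12, -6/D - 4/(-6)), 106) = -23132 - 1/(-1 + 106) = -23132 - 1/105 = -2428861/105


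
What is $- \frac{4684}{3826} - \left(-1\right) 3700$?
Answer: $\frac{7075758}{1913} \approx 3698.8$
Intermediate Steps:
$- \frac{4684}{3826} - \left(-1\right) 3700 = \left(-4684\right) \frac{1}{3826} - -3700 = - \frac{2342}{1913} + 3700 = \frac{7075758}{1913}$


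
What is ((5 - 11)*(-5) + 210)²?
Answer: 57600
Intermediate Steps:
((5 - 11)*(-5) + 210)² = (-6*(-5) + 210)² = (30 + 210)² = 240² = 57600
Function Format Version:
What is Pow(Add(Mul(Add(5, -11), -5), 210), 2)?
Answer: 57600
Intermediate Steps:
Pow(Add(Mul(Add(5, -11), -5), 210), 2) = Pow(Add(Mul(-6, -5), 210), 2) = Pow(Add(30, 210), 2) = Pow(240, 2) = 57600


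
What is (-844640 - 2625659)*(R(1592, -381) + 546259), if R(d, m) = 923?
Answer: -1898885147418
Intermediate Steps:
(-844640 - 2625659)*(R(1592, -381) + 546259) = (-844640 - 2625659)*(923 + 546259) = -3470299*547182 = -1898885147418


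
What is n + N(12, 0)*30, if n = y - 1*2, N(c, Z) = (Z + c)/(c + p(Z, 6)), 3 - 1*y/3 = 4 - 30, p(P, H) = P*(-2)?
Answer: 115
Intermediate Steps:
p(P, H) = -2*P
y = 87 (y = 9 - 3*(4 - 30) = 9 - 3*(-26) = 9 + 78 = 87)
N(c, Z) = (Z + c)/(c - 2*Z)
n = 85 (n = 87 - 1*2 = 87 - 2 = 85)
n + N(12, 0)*30 = 85 + ((0 + 12)/(12 - 2*0))*30 = 85 + (12/(12 + 0))*30 = 85 + (12/12)*30 = 85 + ((1/12)*12)*30 = 85 + 1*30 = 85 + 30 = 115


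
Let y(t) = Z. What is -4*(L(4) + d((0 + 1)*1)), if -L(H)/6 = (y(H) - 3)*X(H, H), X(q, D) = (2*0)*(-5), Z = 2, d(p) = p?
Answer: -4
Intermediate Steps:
y(t) = 2
X(q, D) = 0 (X(q, D) = 0*(-5) = 0)
L(H) = 0 (L(H) = -6*(2 - 3)*0 = -(-6)*0 = -6*0 = 0)
-4*(L(4) + d((0 + 1)*1)) = -4*(0 + (0 + 1)*1) = -4*(0 + 1*1) = -4*(0 + 1) = -4*1 = -4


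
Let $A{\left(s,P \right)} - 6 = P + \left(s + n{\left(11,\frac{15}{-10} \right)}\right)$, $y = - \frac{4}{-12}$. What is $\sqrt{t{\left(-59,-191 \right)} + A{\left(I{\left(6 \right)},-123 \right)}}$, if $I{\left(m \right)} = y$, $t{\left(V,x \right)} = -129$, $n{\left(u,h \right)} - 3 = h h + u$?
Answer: $\frac{i \sqrt{8259}}{6} \approx 15.146 i$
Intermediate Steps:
$n{\left(u,h \right)} = 3 + u + h^{2}$ ($n{\left(u,h \right)} = 3 + \left(h h + u\right) = 3 + \left(h^{2} + u\right) = 3 + \left(u + h^{2}\right) = 3 + u + h^{2}$)
$y = \frac{1}{3}$ ($y = \left(-4\right) \left(- \frac{1}{12}\right) = \frac{1}{3} \approx 0.33333$)
$I{\left(m \right)} = \frac{1}{3}$
$A{\left(s,P \right)} = \frac{89}{4} + P + s$ ($A{\left(s,P \right)} = 6 + \left(P + \left(s + \left(3 + 11 + \left(\frac{15}{-10}\right)^{2}\right)\right)\right) = 6 + \left(P + \left(s + \left(3 + 11 + \left(15 \left(- \frac{1}{10}\right)\right)^{2}\right)\right)\right) = 6 + \left(P + \left(s + \left(3 + 11 + \left(- \frac{3}{2}\right)^{2}\right)\right)\right) = 6 + \left(P + \left(s + \left(3 + 11 + \frac{9}{4}\right)\right)\right) = 6 + \left(P + \left(s + \frac{65}{4}\right)\right) = 6 + \left(P + \left(\frac{65}{4} + s\right)\right) = 6 + \left(\frac{65}{4} + P + s\right) = \frac{89}{4} + P + s$)
$\sqrt{t{\left(-59,-191 \right)} + A{\left(I{\left(6 \right)},-123 \right)}} = \sqrt{-129 + \left(\frac{89}{4} - 123 + \frac{1}{3}\right)} = \sqrt{-129 - \frac{1205}{12}} = \sqrt{- \frac{2753}{12}} = \frac{i \sqrt{8259}}{6}$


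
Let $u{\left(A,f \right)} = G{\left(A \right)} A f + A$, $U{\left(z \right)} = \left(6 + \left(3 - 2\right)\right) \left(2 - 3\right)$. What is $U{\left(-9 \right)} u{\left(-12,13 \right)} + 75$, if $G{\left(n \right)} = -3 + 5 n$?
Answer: $-68637$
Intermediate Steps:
$U{\left(z \right)} = -7$ ($U{\left(z \right)} = \left(6 + 1\right) \left(-1\right) = 7 \left(-1\right) = -7$)
$u{\left(A,f \right)} = A + A f \left(-3 + 5 A\right)$ ($u{\left(A,f \right)} = \left(-3 + 5 A\right) A f + A = A \left(-3 + 5 A\right) f + A = A f \left(-3 + 5 A\right) + A = A + A f \left(-3 + 5 A\right)$)
$U{\left(-9 \right)} u{\left(-12,13 \right)} + 75 = - 7 \left(- 12 \left(1 + 13 \left(-3 + 5 \left(-12\right)\right)\right)\right) + 75 = - 7 \left(- 12 \left(1 + 13 \left(-3 - 60\right)\right)\right) + 75 = - 7 \left(- 12 \left(1 + 13 \left(-63\right)\right)\right) + 75 = - 7 \left(- 12 \left(1 - 819\right)\right) + 75 = - 7 \left(\left(-12\right) \left(-818\right)\right) + 75 = \left(-7\right) 9816 + 75 = -68712 + 75 = -68637$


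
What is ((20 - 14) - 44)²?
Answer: 1444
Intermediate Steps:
((20 - 14) - 44)² = (6 - 44)² = (-38)² = 1444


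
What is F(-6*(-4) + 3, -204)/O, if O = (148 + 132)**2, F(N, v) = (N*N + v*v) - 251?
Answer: 21047/39200 ≈ 0.53691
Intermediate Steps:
F(N, v) = -251 + N**2 + v**2 (F(N, v) = (N**2 + v**2) - 251 = -251 + N**2 + v**2)
O = 78400 (O = 280**2 = 78400)
F(-6*(-4) + 3, -204)/O = (-251 + (-6*(-4) + 3)**2 + (-204)**2)/78400 = (-251 + (24 + 3)**2 + 41616)*(1/78400) = (-251 + 27**2 + 41616)*(1/78400) = (-251 + 729 + 41616)*(1/78400) = 42094*(1/78400) = 21047/39200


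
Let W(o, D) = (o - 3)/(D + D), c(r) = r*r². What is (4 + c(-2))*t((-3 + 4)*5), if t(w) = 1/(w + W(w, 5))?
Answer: -10/13 ≈ -0.76923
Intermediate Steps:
c(r) = r³
W(o, D) = (-3 + o)/(2*D) (W(o, D) = (-3 + o)/((2*D)) = (-3 + o)*(1/(2*D)) = (-3 + o)/(2*D))
t(w) = 1/(-3/10 + 11*w/10) (t(w) = 1/(w + (½)*(-3 + w)/5) = 1/(w + (½)*(⅕)*(-3 + w)) = 1/(w + (-3/10 + w/10)) = 1/(-3/10 + 11*w/10))
(4 + c(-2))*t((-3 + 4)*5) = (4 + (-2)³)*(10/(-3 + 11*((-3 + 4)*5))) = (4 - 8)*(10/(-3 + 11*(1*5))) = -40/(-3 + 11*5) = -40/(-3 + 55) = -40/52 = -4*5/26 = -10/13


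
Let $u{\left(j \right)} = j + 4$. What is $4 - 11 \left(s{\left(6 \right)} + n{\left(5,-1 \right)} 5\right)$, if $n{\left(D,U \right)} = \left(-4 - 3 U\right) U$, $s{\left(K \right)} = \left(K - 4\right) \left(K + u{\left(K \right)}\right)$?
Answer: $-403$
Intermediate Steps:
$u{\left(j \right)} = 4 + j$
$s{\left(K \right)} = \left(-4 + K\right) \left(4 + 2 K\right)$ ($s{\left(K \right)} = \left(K - 4\right) \left(K + \left(4 + K\right)\right) = \left(-4 + K\right) \left(4 + 2 K\right)$)
$n{\left(D,U \right)} = U \left(-4 - 3 U\right)$
$4 - 11 \left(s{\left(6 \right)} + n{\left(5,-1 \right)} 5\right) = 4 - 11 \left(\left(-16 - 24 + 2 \cdot 6^{2}\right) + \left(-1\right) \left(-1\right) \left(4 + 3 \left(-1\right)\right) 5\right) = 4 - 11 \left(\left(-16 - 24 + 2 \cdot 36\right) + \left(-1\right) \left(-1\right) \left(4 - 3\right) 5\right) = 4 - 11 \left(\left(-16 - 24 + 72\right) + \left(-1\right) \left(-1\right) 1 \cdot 5\right) = 4 - 11 \left(32 + 1 \cdot 5\right) = 4 - 11 \left(32 + 5\right) = 4 - 407 = -403$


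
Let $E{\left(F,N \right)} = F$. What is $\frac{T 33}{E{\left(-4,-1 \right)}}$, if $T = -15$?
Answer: $\frac{495}{4} \approx 123.75$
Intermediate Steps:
$\frac{T 33}{E{\left(-4,-1 \right)}} = \frac{\left(-15\right) 33}{-4} = \left(-495\right) \left(- \frac{1}{4}\right) = \frac{495}{4}$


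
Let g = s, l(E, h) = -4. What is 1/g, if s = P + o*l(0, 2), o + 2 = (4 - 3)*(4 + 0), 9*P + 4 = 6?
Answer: -9/70 ≈ -0.12857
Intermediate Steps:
P = 2/9 (P = -4/9 + (1/9)*6 = -4/9 + 2/3 = 2/9 ≈ 0.22222)
o = 2 (o = -2 + (4 - 3)*(4 + 0) = -2 + 1*4 = -2 + 4 = 2)
s = -70/9 (s = 2/9 + 2*(-4) = 2/9 - 8 = -70/9 ≈ -7.7778)
g = -70/9 ≈ -7.7778
1/g = 1/(-70/9) = -9/70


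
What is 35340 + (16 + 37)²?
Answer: 38149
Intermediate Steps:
35340 + (16 + 37)² = 35340 + 53² = 35340 + 2809 = 38149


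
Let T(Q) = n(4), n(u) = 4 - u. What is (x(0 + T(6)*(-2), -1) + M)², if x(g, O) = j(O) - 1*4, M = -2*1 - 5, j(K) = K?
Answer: 144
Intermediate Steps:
T(Q) = 0 (T(Q) = 4 - 1*4 = 4 - 4 = 0)
M = -7 (M = -2 - 5 = -7)
x(g, O) = -4 + O (x(g, O) = O - 1*4 = O - 4 = -4 + O)
(x(0 + T(6)*(-2), -1) + M)² = ((-4 - 1) - 7)² = (-5 - 7)² = (-12)² = 144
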